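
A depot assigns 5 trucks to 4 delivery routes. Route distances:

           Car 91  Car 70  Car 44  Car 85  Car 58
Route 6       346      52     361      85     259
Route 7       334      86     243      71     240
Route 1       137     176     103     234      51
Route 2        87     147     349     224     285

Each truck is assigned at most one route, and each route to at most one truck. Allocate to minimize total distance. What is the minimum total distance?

Min total: 261 km

This is the linear assignment problem.
Optimal: Car 70→Route 6 (52 km), Car 85→Route 7 (71 km), Car 58→Route 1 (51 km), Car 91→Route 2 (87 km) — total 52+71+51+87 = 261 km.
Row-greedy (each truck in turn takes its cheapest remaining route) gives 313 km, worse by 52.
Swapping Car 58↔Car 91 (Car 58→Route 2 285 km, Car 91→Route 1 137 km) adds 284.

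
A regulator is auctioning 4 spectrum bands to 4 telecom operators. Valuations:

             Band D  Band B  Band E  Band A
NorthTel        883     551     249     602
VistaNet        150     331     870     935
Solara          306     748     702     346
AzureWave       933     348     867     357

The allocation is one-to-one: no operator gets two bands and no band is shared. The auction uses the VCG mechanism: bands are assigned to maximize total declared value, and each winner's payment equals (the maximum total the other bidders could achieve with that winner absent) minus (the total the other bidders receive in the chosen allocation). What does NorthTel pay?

NorthTel pays $66M.

Efficient allocation: NorthTel→Band D ($883M), VistaNet→Band A ($935M), Solara→Band B ($748M), AzureWave→Band E ($867M); total welfare W = $3433M.
NorthTel receives Band D at value $883M, so the others get W − 883 = $2550M.
Without NorthTel: best allocation of the remaining 3 bidders over all 4 bands is VistaNet→Band A ($935M), Solara→Band B ($748M), AzureWave→Band D ($933M), total $2616M.
VCG payment = (others' best without NorthTel) − (others' welfare with NorthTel) = 2616 − 2550 = $66M.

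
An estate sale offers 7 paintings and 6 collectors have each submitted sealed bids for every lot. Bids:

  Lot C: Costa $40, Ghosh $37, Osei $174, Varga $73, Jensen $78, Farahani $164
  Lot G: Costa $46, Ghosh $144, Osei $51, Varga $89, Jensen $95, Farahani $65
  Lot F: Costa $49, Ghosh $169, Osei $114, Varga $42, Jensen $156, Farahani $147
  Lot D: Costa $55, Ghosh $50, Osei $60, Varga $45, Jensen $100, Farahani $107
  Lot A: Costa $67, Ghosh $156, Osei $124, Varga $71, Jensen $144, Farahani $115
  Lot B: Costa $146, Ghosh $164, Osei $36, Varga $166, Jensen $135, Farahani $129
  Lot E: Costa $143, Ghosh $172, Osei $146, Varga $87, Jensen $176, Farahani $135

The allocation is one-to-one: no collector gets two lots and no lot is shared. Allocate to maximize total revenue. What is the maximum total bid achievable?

Maximum total: $918

This is the linear assignment problem.
Optimal: Costa→Lot E ($143), Ghosh→Lot G ($144), Osei→Lot C ($174), Varga→Lot B ($166), Jensen→Lot A ($144), Farahani→Lot F ($147) — total 143+144+174+166+144+147 = $918.
Max-entry greedy (repeatedly take the single best remaining cell) gives $855, worse by 63.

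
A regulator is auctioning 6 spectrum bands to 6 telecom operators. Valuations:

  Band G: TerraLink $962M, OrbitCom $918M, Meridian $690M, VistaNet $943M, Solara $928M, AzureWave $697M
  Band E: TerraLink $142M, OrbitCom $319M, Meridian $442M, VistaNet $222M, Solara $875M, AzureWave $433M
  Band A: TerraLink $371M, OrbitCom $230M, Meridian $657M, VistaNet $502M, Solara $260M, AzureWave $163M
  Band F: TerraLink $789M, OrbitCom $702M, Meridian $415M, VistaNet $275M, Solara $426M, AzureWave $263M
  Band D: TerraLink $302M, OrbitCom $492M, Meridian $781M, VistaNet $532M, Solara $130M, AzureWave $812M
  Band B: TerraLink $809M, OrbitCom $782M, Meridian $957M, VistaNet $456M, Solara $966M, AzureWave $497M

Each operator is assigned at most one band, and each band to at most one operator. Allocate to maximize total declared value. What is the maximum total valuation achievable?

Optimal: TerraLink→Band F ($789M), OrbitCom→Band B ($782M), Meridian→Band A ($657M), VistaNet→Band G ($943M), Solara→Band E ($875M), AzureWave→Band D ($812M) — total 789+782+657+943+875+812 = $4858M.
Column-greedy (each band in turn goes to its best remaining operator) gives $4464M, worse by 394.
Next-best assignment: TerraLink→Band F, OrbitCom→Band G, Meridian→Band B, VistaNet→Band A, Solara→Band E, AzureWave→Band D = $4853M.
Checked against all permutations: $4858M is optimal.

Max total: $4858M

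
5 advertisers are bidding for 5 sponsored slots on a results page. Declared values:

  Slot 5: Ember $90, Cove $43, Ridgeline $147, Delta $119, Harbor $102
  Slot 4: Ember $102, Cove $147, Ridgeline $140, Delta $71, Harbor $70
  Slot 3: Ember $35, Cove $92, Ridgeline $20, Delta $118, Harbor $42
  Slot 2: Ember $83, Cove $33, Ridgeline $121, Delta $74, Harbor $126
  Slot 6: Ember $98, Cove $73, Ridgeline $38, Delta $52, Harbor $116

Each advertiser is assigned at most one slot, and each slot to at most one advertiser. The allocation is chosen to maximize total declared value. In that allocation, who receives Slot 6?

Ember receives Slot 6.

This is a one-to-one assignment (maximum-weight bipartite matching).
Optimal: Ember→Slot 6 ($98), Cove→Slot 4 ($147), Ridgeline→Slot 5 ($147), Delta→Slot 3 ($118), Harbor→Slot 2 ($126) — total 98+147+147+118+126 = $636.
Row-greedy (each advertiser in turn takes its best remaining slot) gives $531, worse by 105.
Swapping Ember↔Ridgeline (Ember→Slot 5 $90, Ridgeline→Slot 6 $38) loses 117.
No other one-to-one assignment exceeds $636.
Ember's own top slot is Slot 4 ($102), but forcing Ember→Slot 4 and reassigning the rest optimally gives only $566 — worse by 70.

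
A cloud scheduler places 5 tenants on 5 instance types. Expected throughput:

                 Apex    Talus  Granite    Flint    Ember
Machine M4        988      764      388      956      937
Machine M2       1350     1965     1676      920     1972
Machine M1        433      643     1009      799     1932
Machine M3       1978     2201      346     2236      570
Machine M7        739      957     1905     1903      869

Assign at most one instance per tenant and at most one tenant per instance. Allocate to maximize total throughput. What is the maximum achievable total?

Optimal: Apex→Machine M4 (988 ops/s), Talus→Machine M2 (1965 ops/s), Granite→Machine M7 (1905 ops/s), Flint→Machine M3 (2236 ops/s), Ember→Machine M1 (1932 ops/s) — total 988+1965+1905+2236+1932 = 9026 ops/s.
Row-greedy (each tenant in turn takes its best remaining instance) gives 8736 ops/s, worse by 290.
Next-best assignment: Apex→Machine M3, Talus→Machine M2, Granite→Machine M7, Flint→Machine M4, Ember→Machine M1 = 8736 ops/s.
Checked against all permutations: 9026 ops/s is optimal.

Max total: 9026 ops/s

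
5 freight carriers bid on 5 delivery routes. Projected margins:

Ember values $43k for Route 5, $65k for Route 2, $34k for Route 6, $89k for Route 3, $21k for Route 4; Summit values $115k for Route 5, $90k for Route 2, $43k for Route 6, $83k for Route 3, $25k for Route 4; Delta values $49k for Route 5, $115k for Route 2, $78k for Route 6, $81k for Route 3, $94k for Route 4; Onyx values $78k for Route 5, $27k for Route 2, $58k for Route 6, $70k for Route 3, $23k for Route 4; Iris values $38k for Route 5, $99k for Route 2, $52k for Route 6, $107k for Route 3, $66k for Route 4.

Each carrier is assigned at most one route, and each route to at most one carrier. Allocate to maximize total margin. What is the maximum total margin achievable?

Max total: $455k

Treat this as an assignment problem: match each carrier to one route.
Optimal: Ember→Route 3 ($89k), Summit→Route 5 ($115k), Delta→Route 4 ($94k), Onyx→Route 6 ($58k), Iris→Route 2 ($99k) — total 89+115+94+58+99 = $455k.
Column-greedy (each route in turn goes to its best remaining carrier) gives $416k, worse by 39.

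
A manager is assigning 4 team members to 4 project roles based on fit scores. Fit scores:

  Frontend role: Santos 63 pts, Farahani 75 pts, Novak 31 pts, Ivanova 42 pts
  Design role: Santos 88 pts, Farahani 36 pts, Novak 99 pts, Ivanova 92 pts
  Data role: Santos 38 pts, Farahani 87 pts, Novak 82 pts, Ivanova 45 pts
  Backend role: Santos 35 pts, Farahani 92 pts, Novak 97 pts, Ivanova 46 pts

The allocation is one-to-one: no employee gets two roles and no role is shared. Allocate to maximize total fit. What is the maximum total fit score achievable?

Maximum total: 339 pts

Optimal: Santos→Frontend role (63 pts), Farahani→Data role (87 pts), Novak→Backend role (97 pts), Ivanova→Design role (92 pts) — total 63+87+97+92 = 339 pts.
Max-entry greedy (repeatedly take the single best remaining cell) gives 299 pts, worse by 40.
Next-best assignment: Santos→Frontend role, Farahani→Backend role, Novak→Data role, Ivanova→Design role = 329 pts.
Swapping Ivanova↔Novak (Ivanova→Backend role 46 pts, Novak→Design role 99 pts) loses 44.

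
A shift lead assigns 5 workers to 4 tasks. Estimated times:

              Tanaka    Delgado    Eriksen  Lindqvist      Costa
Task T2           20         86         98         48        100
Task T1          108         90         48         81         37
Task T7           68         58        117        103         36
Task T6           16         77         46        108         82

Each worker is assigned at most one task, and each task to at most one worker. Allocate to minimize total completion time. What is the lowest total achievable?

Min total: 148 min

Optimal: Lindqvist→Task T2 (48 min), Eriksen→Task T1 (48 min), Costa→Task T7 (36 min), Tanaka→Task T6 (16 min) — total 48+48+36+16 = 148 min.
Row-greedy (each worker in turn takes its cheapest remaining task) gives 170 min, worse by 22.
No other one-to-one assignment undercuts 148 min.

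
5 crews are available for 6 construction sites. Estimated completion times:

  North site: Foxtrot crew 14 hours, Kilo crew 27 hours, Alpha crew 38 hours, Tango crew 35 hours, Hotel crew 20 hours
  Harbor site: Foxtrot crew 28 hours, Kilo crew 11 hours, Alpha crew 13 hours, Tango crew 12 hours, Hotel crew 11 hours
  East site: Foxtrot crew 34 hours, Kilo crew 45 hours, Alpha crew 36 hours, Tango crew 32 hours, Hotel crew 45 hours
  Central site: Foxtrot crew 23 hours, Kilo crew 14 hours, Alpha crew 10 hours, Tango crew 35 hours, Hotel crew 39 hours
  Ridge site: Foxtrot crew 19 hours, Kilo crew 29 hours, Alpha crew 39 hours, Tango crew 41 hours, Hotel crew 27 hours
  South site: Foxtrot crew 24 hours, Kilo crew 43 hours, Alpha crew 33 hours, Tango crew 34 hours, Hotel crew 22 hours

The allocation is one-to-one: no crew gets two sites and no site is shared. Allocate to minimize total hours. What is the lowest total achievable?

Minimum total: 87 hours

This is the linear assignment problem.
Optimal: Foxtrot crew→North site (14 hours), Kilo crew→Ridge site (29 hours), Alpha crew→Central site (10 hours), Tango crew→Harbor site (12 hours), Hotel crew→South site (22 hours) — total 14+29+10+12+22 = 87 hours.
Min-entry greedy (repeatedly take the single cheapest remaining cell) gives 89 hours, worse by 2.
No other one-to-one assignment undercuts 87 hours.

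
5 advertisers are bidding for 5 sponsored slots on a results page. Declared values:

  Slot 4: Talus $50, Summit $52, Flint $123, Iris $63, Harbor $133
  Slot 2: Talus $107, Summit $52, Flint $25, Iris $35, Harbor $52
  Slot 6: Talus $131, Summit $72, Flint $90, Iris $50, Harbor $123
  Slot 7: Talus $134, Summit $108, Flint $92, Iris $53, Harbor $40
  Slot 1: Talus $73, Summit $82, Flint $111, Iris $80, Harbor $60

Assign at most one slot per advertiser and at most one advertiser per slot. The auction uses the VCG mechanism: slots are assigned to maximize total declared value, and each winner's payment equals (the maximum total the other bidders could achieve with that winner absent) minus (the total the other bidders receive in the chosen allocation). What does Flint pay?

Efficient allocation: Talus→Slot 2 ($107), Summit→Slot 7 ($108), Flint→Slot 4 ($123), Iris→Slot 1 ($80), Harbor→Slot 6 ($123); total welfare W = $541.
Flint receives Slot 4 at value $123, so the others get W − 123 = $418.
Without Flint: best allocation of the remaining 4 bidders over all 5 slots is Talus→Slot 6 ($131), Summit→Slot 7 ($108), Iris→Slot 1 ($80), Harbor→Slot 4 ($133), total $452.
VCG payment = (others' best without Flint) − (others' welfare with Flint) = 452 − 418 = $34.

Flint pays $34.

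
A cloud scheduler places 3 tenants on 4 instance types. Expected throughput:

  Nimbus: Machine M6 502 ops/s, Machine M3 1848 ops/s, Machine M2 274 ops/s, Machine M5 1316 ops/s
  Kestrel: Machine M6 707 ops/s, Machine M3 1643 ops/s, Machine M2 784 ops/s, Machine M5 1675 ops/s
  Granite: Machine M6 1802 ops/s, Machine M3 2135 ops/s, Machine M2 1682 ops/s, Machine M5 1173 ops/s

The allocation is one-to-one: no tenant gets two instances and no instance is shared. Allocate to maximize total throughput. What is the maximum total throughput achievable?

Treat this as an assignment problem: match each tenant to one instance.
Optimal: Nimbus→Machine M3 (1848 ops/s), Kestrel→Machine M5 (1675 ops/s), Granite→Machine M6 (1802 ops/s) — total 1848+1675+1802 = 5325 ops/s.
Column-greedy (each instance in turn goes to its best remaining tenant) gives 4434 ops/s, worse by 891.
Next-best assignment: Nimbus→Machine M3, Kestrel→Machine M5, Granite→Machine M2 = 5205 ops/s.

Max total: 5325 ops/s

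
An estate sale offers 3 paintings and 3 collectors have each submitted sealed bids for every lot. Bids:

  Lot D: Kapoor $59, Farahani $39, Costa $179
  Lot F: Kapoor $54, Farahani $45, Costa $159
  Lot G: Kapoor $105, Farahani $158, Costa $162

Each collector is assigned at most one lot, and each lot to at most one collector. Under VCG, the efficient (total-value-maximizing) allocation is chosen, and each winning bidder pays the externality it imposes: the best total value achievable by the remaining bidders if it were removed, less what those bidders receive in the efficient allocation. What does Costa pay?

Costa pays $5.

Efficient allocation: Kapoor→Lot F ($54), Farahani→Lot G ($158), Costa→Lot D ($179); total welfare W = $391.
Costa receives Lot D at value $179, so the others get W − 179 = $212.
Without Costa: best allocation of the remaining 2 bidders over all 3 lots is Kapoor→Lot D ($59), Farahani→Lot G ($158), total $217.
VCG payment = (others' best without Costa) − (others' welfare with Costa) = 217 − 212 = $5.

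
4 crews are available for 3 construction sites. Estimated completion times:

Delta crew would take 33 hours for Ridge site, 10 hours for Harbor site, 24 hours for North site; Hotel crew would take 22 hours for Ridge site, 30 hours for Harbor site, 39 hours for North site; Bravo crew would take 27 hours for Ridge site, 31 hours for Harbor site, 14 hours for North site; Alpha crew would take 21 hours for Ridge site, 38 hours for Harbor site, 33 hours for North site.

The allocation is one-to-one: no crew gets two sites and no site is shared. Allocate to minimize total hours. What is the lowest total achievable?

Min total: 45 hours

Optimal: Alpha crew→Ridge site (21 hours), Delta crew→Harbor site (10 hours), Bravo crew→North site (14 hours) — total 21+10+14 = 45 hours.
Next-best assignment: Hotel crew→Ridge site, Delta crew→Harbor site, Bravo crew→North site = 46 hours.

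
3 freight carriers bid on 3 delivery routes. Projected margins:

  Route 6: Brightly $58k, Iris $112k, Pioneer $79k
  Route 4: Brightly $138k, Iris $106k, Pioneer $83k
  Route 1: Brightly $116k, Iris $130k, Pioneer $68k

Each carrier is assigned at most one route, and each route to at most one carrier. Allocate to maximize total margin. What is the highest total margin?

Maximum total: $347k

Treat this as an assignment problem: match each carrier to one route.
Optimal: Brightly→Route 4 ($138k), Iris→Route 1 ($130k), Pioneer→Route 6 ($79k) — total 138+130+79 = $347k.
Column-greedy (each route in turn goes to its best remaining carrier) gives $318k, worse by 29.
Next-best assignment: Brightly→Route 4, Iris→Route 6, Pioneer→Route 1 = $318k.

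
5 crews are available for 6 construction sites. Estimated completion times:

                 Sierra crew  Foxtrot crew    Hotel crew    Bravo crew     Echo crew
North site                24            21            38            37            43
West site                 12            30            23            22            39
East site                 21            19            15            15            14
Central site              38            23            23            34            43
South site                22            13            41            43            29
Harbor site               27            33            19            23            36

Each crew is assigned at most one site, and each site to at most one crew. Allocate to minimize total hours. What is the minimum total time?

This is a one-to-one assignment (minimum-cost bipartite matching).
Optimal: Sierra crew→West site (12 hours), Foxtrot crew→South site (13 hours), Hotel crew→Central site (23 hours), Bravo crew→Harbor site (23 hours), Echo crew→East site (14 hours) — total 12+13+23+23+14 = 85 hours.
Row-greedy (each crew in turn takes its cheapest remaining site) gives 106 hours, worse by 21.
Checked against all permutations: 85 hours is optimal.

Min total: 85 hours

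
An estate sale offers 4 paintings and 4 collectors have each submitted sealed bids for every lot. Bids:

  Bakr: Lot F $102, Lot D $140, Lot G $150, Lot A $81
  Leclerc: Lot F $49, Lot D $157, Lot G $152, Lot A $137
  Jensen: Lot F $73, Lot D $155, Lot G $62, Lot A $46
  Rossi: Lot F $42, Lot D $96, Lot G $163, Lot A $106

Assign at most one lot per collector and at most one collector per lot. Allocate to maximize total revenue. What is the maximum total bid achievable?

Max total: $557

Optimal: Bakr→Lot F ($102), Leclerc→Lot A ($137), Jensen→Lot D ($155), Rossi→Lot G ($163) — total 102+137+155+163 = $557.
Max-entry greedy (repeatedly take the single best remaining cell) gives $468, worse by 89.
Next-best assignment: Bakr→Lot F, Leclerc→Lot G, Jensen→Lot D, Rossi→Lot A = $515.
Swapping Jensen↔Rossi (Jensen→Lot G $62, Rossi→Lot D $96) loses 160.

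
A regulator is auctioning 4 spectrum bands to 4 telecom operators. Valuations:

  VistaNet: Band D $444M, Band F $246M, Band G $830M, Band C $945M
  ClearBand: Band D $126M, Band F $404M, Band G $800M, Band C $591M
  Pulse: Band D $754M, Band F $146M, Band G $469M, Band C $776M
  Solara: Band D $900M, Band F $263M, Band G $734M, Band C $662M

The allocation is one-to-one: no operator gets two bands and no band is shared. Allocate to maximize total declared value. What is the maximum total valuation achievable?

Optimal: VistaNet→Band G ($830M), ClearBand→Band F ($404M), Pulse→Band C ($776M), Solara→Band D ($900M) — total 830+404+776+900 = $2910M.
Row-greedy (each operator in turn takes its best remaining band) gives $2762M, worse by 148.
No other one-to-one assignment exceeds $2910M.

Maximum total: $2910M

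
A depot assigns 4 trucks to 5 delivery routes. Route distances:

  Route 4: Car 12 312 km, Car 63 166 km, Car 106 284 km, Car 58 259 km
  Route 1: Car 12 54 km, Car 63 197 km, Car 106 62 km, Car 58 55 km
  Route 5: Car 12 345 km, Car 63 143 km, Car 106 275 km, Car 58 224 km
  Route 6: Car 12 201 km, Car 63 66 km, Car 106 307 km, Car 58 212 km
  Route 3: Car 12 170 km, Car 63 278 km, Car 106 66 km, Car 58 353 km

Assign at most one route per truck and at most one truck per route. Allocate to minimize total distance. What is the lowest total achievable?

Minimum total: 410 km

Optimal: Car 12→Route 1 (54 km), Car 63→Route 6 (66 km), Car 106→Route 3 (66 km), Car 58→Route 5 (224 km) — total 54+66+66+224 = 410 km.
Column-greedy (each route in turn goes to its cheapest remaining truck) gives 751 km, worse by 341.
Checked against all permutations: 410 km is optimal.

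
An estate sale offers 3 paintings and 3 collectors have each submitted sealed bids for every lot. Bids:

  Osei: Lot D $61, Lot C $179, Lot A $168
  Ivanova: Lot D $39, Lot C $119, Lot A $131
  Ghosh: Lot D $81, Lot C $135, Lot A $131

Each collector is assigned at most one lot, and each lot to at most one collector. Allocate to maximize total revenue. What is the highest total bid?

Optimal: Osei→Lot C ($179), Ivanova→Lot A ($131), Ghosh→Lot D ($81) — total 179+131+81 = $391.
No other one-to-one assignment exceeds $391.

Max total: $391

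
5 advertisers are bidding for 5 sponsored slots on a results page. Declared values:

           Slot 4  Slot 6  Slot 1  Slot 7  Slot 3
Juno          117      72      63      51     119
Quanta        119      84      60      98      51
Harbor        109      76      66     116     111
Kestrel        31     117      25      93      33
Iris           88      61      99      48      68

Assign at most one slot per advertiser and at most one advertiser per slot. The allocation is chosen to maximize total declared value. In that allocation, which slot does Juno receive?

Juno receives Slot 3.

Optimal: Juno→Slot 3 ($119), Quanta→Slot 4 ($119), Harbor→Slot 7 ($116), Kestrel→Slot 6 ($117), Iris→Slot 1 ($99) — total 119+119+116+117+99 = $570.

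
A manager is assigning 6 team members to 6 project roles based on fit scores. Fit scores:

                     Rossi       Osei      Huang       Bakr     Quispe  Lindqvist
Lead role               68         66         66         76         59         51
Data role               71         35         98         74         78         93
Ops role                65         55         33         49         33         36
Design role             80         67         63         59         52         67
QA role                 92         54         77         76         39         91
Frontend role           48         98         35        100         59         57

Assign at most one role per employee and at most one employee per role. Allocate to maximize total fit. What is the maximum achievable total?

Maximum total: 483 pts

Optimal: Rossi→Design role (80 pts), Osei→Ops role (55 pts), Huang→Data role (98 pts), Bakr→Frontend role (100 pts), Quispe→Lead role (59 pts), Lindqvist→QA role (91 pts) — total 80+55+98+100+59+91 = 483 pts.
Row-greedy (each employee in turn takes its best remaining role) gives 452 pts, worse by 31.
Swapping Osei↔Bakr (Osei→Frontend role 98 pts, Bakr→Ops role 49 pts) loses 8.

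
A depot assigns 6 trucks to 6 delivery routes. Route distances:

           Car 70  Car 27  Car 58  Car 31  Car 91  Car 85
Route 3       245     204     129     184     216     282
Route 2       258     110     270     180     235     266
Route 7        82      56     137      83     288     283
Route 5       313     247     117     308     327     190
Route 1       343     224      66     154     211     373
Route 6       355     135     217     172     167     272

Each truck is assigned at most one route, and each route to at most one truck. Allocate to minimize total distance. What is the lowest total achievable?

Optimal: Car 70→Route 7 (82 km), Car 27→Route 2 (110 km), Car 58→Route 1 (66 km), Car 31→Route 3 (184 km), Car 91→Route 6 (167 km), Car 85→Route 5 (190 km) — total 82+110+66+184+167+190 = 799 km.
Row-greedy (each truck in turn takes its cheapest remaining route) gives 836 km, worse by 37.
Next-best assignment: Car 70→Route 7, Car 27→Route 2, Car 58→Route 3, Car 31→Route 1, Car 91→Route 6, Car 85→Route 5 = 832 km.
No other one-to-one assignment undercuts 799 km.

Minimum total: 799 km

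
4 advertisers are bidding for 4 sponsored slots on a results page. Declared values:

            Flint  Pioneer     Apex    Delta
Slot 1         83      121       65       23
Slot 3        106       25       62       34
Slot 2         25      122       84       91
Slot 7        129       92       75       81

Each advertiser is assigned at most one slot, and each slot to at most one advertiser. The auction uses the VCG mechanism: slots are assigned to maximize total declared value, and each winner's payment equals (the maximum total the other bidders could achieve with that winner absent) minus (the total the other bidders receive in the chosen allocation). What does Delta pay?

Delta pays $22.

Efficient allocation: Flint→Slot 7 ($129), Pioneer→Slot 1 ($121), Apex→Slot 3 ($62), Delta→Slot 2 ($91); total welfare W = $403.
Delta receives Slot 2 at value $91, so the others get W − 91 = $312.
Without Delta: best allocation of the remaining 3 bidders over all 4 slots is Flint→Slot 7 ($129), Pioneer→Slot 1 ($121), Apex→Slot 2 ($84), total $334.
VCG payment = (others' best without Delta) − (others' welfare with Delta) = 334 − 312 = $22.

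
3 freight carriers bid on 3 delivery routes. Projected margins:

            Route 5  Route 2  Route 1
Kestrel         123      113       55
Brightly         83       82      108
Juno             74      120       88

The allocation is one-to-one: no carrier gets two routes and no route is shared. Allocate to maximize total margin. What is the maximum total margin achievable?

Maximum total: $351k

Optimal: Kestrel→Route 5 ($123k), Brightly→Route 1 ($108k), Juno→Route 2 ($120k) — total 123+108+120 = $351k.
Swapping Brightly↔Juno (Brightly→Route 2 $82k, Juno→Route 1 $88k) loses 58.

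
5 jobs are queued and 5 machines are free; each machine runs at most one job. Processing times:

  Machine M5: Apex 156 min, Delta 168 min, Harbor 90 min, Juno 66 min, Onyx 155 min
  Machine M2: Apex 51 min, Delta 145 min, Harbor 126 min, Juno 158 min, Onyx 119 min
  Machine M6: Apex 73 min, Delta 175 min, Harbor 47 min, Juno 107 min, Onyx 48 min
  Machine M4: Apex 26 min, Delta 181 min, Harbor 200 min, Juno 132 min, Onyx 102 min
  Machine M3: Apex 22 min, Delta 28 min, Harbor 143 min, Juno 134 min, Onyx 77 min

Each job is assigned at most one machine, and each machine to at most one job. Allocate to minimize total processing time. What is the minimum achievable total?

Minimum total: 286 min

Optimal: Apex→Machine M4 (26 min), Delta→Machine M3 (28 min), Harbor→Machine M6 (47 min), Juno→Machine M5 (66 min), Onyx→Machine M2 (119 min) — total 26+28+47+66+119 = 286 min.
Column-greedy (each machine in turn goes to its cheapest remaining job) gives 294 min, worse by 8.
Next-best assignment: Apex→Machine M2, Delta→Machine M3, Harbor→Machine M6, Juno→Machine M5, Onyx→Machine M4 = 294 min.
Swapping Delta↔Apex (Delta→Machine M4 181 min, Apex→Machine M3 22 min) adds 149.
Checked against all permutations: 286 min is optimal.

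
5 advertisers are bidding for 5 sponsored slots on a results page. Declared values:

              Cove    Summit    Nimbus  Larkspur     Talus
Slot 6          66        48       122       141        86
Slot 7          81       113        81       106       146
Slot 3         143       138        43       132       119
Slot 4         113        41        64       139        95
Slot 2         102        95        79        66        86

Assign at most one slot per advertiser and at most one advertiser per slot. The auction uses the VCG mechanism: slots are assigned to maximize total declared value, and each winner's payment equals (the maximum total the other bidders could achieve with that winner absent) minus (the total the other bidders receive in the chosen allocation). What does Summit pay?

Efficient allocation: Cove→Slot 2 ($102), Summit→Slot 3 ($138), Nimbus→Slot 6 ($122), Larkspur→Slot 4 ($139), Talus→Slot 7 ($146); total welfare W = $647.
Summit receives Slot 3 at value $138, so the others get W − 138 = $509.
Without Summit: best allocation of the remaining 4 bidders over all 5 slots is Cove→Slot 3 ($143), Nimbus→Slot 6 ($122), Larkspur→Slot 4 ($139), Talus→Slot 7 ($146), total $550.
VCG payment = (others' best without Summit) − (others' welfare with Summit) = 550 − 509 = $41.

Summit pays $41.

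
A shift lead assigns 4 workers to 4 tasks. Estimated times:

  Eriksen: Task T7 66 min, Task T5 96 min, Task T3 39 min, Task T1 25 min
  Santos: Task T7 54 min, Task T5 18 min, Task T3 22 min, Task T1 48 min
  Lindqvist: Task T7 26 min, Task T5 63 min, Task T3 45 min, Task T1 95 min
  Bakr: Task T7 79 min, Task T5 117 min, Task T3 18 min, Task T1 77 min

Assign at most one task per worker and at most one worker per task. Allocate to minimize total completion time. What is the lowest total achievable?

Min total: 87 min

Optimal: Eriksen→Task T1 (25 min), Santos→Task T5 (18 min), Lindqvist→Task T7 (26 min), Bakr→Task T3 (18 min) — total 25+18+26+18 = 87 min.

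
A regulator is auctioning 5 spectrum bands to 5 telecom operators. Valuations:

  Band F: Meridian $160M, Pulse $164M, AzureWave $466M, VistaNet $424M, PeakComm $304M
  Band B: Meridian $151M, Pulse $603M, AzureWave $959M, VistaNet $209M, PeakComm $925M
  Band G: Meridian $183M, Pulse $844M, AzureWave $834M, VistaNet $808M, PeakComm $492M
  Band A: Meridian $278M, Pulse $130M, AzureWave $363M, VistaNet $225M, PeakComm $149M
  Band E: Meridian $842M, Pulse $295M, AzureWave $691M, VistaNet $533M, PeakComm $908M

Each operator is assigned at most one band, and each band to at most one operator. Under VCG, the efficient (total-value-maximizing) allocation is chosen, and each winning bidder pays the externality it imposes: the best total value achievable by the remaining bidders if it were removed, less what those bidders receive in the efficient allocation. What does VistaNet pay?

VistaNet pays $88M.

Efficient allocation: Meridian→Band A ($278M), Pulse→Band G ($844M), AzureWave→Band B ($959M), VistaNet→Band F ($424M), PeakComm→Band E ($908M); total welfare W = $3413M.
VistaNet receives Band F at value $424M, so the others get W − 424 = $2989M.
Without VistaNet: best allocation of the remaining 4 bidders over all 5 bands is Meridian→Band E ($842M), Pulse→Band G ($844M), AzureWave→Band F ($466M), PeakComm→Band B ($925M), total $3077M.
VCG payment = (others' best without VistaNet) − (others' welfare with VistaNet) = 3077 − 2989 = $88M.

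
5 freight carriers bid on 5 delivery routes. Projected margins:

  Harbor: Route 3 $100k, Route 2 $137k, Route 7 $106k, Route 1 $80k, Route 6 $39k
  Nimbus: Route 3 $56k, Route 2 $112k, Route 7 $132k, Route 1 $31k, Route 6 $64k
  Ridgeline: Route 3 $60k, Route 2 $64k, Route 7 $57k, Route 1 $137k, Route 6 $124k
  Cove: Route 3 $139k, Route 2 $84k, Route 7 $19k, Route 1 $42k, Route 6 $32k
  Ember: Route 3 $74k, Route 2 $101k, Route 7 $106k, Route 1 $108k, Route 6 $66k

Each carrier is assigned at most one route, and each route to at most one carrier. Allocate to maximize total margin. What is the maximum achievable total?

Maximum total: $640k

Optimal: Harbor→Route 2 ($137k), Nimbus→Route 7 ($132k), Ridgeline→Route 6 ($124k), Cove→Route 3 ($139k), Ember→Route 1 ($108k) — total 137+132+124+139+108 = $640k.
Column-greedy (each route in turn goes to its best remaining carrier) gives $611k, worse by 29.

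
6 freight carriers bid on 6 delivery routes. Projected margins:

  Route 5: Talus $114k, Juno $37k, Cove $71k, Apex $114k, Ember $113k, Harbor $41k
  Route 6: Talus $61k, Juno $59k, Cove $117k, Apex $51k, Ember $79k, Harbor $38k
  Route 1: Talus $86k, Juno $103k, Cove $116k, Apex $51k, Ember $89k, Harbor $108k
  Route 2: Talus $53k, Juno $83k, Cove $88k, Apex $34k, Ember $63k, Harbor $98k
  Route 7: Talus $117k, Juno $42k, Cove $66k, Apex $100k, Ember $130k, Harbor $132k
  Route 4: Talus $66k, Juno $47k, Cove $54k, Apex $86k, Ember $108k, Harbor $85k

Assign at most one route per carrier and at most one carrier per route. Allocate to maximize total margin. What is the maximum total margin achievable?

Maximum total: $657k

Treat this as an assignment problem: match each carrier to one route.
Optimal: Talus→Route 7 ($117k), Juno→Route 1 ($103k), Cove→Route 6 ($117k), Apex→Route 5 ($114k), Ember→Route 4 ($108k), Harbor→Route 2 ($98k) — total 117+103+117+114+108+98 = $657k.
Column-greedy (each route in turn goes to its best remaining carrier) gives $638k, worse by 19.
Every other assignment is strictly worse.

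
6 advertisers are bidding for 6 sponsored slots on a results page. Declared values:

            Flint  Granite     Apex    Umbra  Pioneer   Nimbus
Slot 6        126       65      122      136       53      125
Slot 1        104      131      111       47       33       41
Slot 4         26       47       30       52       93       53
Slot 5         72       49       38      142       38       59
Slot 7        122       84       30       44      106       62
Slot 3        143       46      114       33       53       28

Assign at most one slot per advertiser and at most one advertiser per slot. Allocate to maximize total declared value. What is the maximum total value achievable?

This is a one-to-one assignment (maximum-weight bipartite matching).
Optimal: Flint→Slot 7 ($122), Granite→Slot 1 ($131), Apex→Slot 3 ($114), Umbra→Slot 5 ($142), Pioneer→Slot 4 ($93), Nimbus→Slot 6 ($125) — total 122+131+114+142+93+125 = $727.
Max-entry greedy (repeatedly take the single best remaining cell) gives $677, worse by 50.
Next-best assignment: Flint→Slot 3, Granite→Slot 7, Apex→Slot 1, Umbra→Slot 5, Pioneer→Slot 4, Nimbus→Slot 6 = $698.
Swapping Umbra↔Flint (Umbra→Slot 7 $44, Flint→Slot 5 $72) loses 148.

Maximum total: $727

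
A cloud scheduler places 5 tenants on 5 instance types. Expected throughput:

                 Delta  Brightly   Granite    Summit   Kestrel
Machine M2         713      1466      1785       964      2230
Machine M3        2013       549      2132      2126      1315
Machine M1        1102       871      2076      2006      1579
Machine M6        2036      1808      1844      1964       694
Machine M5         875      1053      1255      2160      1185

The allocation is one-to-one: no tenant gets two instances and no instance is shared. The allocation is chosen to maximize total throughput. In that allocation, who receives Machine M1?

Optimal: Delta→Machine M3 (2013 ops/s), Brightly→Machine M6 (1808 ops/s), Granite→Machine M1 (2076 ops/s), Summit→Machine M5 (2160 ops/s), Kestrel→Machine M2 (2230 ops/s) — total 2013+1808+2076+2160+2230 = 10287 ops/s.
Column-greedy (each instance in turn goes to its best remaining tenant) gives 9457 ops/s, worse by 830.
Swapping Brightly↔Kestrel (Brightly→Machine M2 1466 ops/s, Kestrel→Machine M6 694 ops/s) loses 1878.
No other one-to-one assignment exceeds 10287 ops/s.
Granite's own top instance is Machine M3 (2132 ops/s), but forcing Granite→Machine M3 and reassigning the rest optimally gives only 9457 ops/s — worse by 830.

Granite receives Machine M1.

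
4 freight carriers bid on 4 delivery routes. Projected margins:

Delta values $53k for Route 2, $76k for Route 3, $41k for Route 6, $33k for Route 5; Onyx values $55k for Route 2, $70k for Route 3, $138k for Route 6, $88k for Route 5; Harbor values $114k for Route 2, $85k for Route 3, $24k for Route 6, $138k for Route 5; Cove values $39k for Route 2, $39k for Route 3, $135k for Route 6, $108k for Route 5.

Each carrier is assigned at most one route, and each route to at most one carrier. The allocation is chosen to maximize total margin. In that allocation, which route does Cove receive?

Optimal: Delta→Route 3 ($76k), Onyx→Route 6 ($138k), Harbor→Route 2 ($114k), Cove→Route 5 ($108k) — total 76+138+114+108 = $436k.
Max-entry greedy (repeatedly take the single best remaining cell) gives $391k, worse by 45.
Next-best assignment: Delta→Route 3, Onyx→Route 5, Harbor→Route 2, Cove→Route 6 = $413k.
Swapping Onyx↔Delta (Onyx→Route 3 $70k, Delta→Route 6 $41k) loses 103.
Checked against all permutations: $436k is optimal.
Cove's own top route is Route 6 ($135k), but forcing Cove→Route 6 and reassigning the rest optimally gives only $413k — worse by 23.

Cove receives Route 5.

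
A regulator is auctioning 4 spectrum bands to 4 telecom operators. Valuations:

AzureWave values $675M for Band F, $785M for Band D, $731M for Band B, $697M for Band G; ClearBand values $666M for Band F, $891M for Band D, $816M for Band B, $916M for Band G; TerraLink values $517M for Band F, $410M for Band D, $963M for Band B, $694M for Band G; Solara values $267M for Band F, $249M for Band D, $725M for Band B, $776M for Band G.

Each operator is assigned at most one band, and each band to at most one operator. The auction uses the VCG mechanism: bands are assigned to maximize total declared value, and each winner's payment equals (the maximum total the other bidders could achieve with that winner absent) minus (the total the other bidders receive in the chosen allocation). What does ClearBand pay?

Efficient allocation: AzureWave→Band F ($675M), ClearBand→Band D ($891M), TerraLink→Band B ($963M), Solara→Band G ($776M); total welfare W = $3305M.
ClearBand receives Band D at value $891M, so the others get W − 891 = $2414M.
Without ClearBand: best allocation of the remaining 3 bidders over all 4 bands is AzureWave→Band D ($785M), TerraLink→Band B ($963M), Solara→Band G ($776M), total $2524M.
VCG payment = (others' best without ClearBand) − (others' welfare with ClearBand) = 2524 − 2414 = $110M.

ClearBand pays $110M.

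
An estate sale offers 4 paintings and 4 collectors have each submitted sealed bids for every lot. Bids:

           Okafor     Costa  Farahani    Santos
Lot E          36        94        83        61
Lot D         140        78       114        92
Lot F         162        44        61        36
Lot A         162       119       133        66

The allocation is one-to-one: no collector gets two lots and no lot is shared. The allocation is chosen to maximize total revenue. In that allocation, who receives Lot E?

Costa receives Lot E.

This is a one-to-one assignment (maximum-weight bipartite matching).
Optimal: Okafor→Lot F ($162), Costa→Lot E ($94), Farahani→Lot A ($133), Santos→Lot D ($92) — total 162+94+133+92 = $481.
Every other assignment is strictly worse.
Costa's own top lot is Lot A ($119), but forcing Costa→Lot A and reassigning the rest optimally gives only $456 — worse by 25.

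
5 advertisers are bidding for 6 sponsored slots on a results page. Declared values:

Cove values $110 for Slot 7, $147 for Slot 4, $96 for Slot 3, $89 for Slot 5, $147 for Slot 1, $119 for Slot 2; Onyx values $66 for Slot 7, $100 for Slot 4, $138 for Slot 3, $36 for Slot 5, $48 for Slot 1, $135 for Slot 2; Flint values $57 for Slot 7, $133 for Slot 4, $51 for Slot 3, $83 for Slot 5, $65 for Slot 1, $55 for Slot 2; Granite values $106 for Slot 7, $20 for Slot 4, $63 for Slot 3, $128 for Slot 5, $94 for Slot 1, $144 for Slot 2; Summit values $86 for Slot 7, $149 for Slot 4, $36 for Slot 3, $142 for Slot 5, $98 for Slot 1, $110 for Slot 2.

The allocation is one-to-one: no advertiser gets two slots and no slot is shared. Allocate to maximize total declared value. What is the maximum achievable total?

Optimal: Cove→Slot 1 ($147), Onyx→Slot 3 ($138), Flint→Slot 4 ($133), Granite→Slot 2 ($144), Summit→Slot 5 ($142) — total 147+138+133+144+142 = $704.
Row-greedy (each advertiser in turn takes its best remaining slot) gives $610, worse by 94.
No other one-to-one assignment exceeds $704.

Max total: $704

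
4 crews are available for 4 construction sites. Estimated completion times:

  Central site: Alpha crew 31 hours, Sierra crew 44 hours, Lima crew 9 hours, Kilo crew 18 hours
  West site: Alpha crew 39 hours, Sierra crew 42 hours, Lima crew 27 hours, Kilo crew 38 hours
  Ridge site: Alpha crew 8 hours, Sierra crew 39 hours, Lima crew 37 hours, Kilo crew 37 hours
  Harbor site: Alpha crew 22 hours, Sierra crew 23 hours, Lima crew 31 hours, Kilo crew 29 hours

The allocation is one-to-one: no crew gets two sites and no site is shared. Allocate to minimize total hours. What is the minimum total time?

Optimal: Alpha crew→Ridge site (8 hours), Sierra crew→Harbor site (23 hours), Lima crew→West site (27 hours), Kilo crew→Central site (18 hours) — total 8+23+27+18 = 76 hours.
Min-entry greedy (repeatedly take the single cheapest remaining cell) gives 78 hours, worse by 2.
Checked against all permutations: 76 hours is optimal.

Minimum total: 76 hours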